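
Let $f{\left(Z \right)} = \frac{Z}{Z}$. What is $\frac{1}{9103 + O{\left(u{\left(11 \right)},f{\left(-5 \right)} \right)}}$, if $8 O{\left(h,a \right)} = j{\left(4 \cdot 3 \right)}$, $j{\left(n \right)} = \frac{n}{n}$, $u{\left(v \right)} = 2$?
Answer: $\frac{8}{72825} \approx 0.00010985$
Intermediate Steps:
$f{\left(Z \right)} = 1$
$j{\left(n \right)} = 1$
$O{\left(h,a \right)} = \frac{1}{8}$ ($O{\left(h,a \right)} = \frac{1}{8} \cdot 1 = \frac{1}{8}$)
$\frac{1}{9103 + O{\left(u{\left(11 \right)},f{\left(-5 \right)} \right)}} = \frac{1}{9103 + \frac{1}{8}} = \frac{1}{\frac{72825}{8}} = \frac{8}{72825}$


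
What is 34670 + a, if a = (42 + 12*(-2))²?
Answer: 34994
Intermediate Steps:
a = 324 (a = (42 - 24)² = 18² = 324)
34670 + a = 34670 + 324 = 34994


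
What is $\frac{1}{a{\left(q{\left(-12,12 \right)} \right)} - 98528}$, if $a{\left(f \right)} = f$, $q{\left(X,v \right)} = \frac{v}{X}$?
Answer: $- \frac{1}{98529} \approx -1.0149 \cdot 10^{-5}$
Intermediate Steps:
$\frac{1}{a{\left(q{\left(-12,12 \right)} \right)} - 98528} = \frac{1}{\frac{12}{-12} - 98528} = \frac{1}{12 \left(- \frac{1}{12}\right) - 98528} = \frac{1}{-1 - 98528} = \frac{1}{-98529} = - \frac{1}{98529}$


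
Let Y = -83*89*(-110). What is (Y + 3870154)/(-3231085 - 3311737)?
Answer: -2341362/3271411 ≈ -0.71570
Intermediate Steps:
Y = 812570 (Y = -7387*(-110) = 812570)
(Y + 3870154)/(-3231085 - 3311737) = (812570 + 3870154)/(-3231085 - 3311737) = 4682724/(-6542822) = 4682724*(-1/6542822) = -2341362/3271411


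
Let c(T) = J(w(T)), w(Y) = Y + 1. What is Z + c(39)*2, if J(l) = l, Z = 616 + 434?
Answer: 1130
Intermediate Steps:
w(Y) = 1 + Y
Z = 1050
c(T) = 1 + T
Z + c(39)*2 = 1050 + (1 + 39)*2 = 1050 + 40*2 = 1050 + 80 = 1130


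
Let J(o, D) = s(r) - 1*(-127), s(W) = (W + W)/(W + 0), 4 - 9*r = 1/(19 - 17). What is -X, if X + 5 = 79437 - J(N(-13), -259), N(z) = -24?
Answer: -79303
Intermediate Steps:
r = 7/18 (r = 4/9 - 1/(9*(19 - 17)) = 4/9 - ⅑/2 = 4/9 - ⅑*½ = 4/9 - 1/18 = 7/18 ≈ 0.38889)
s(W) = 2 (s(W) = (2*W)/W = 2)
J(o, D) = 129 (J(o, D) = 2 - 1*(-127) = 2 + 127 = 129)
X = 79303 (X = -5 + (79437 - 1*129) = -5 + (79437 - 129) = -5 + 79308 = 79303)
-X = -1*79303 = -79303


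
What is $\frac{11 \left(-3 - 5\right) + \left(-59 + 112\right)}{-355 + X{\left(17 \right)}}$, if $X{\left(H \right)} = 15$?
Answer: $\frac{7}{68} \approx 0.10294$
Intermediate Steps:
$\frac{11 \left(-3 - 5\right) + \left(-59 + 112\right)}{-355 + X{\left(17 \right)}} = \frac{11 \left(-3 - 5\right) + \left(-59 + 112\right)}{-355 + 15} = \frac{11 \left(-8\right) + 53}{-340} = \left(-88 + 53\right) \left(- \frac{1}{340}\right) = \left(-35\right) \left(- \frac{1}{340}\right) = \frac{7}{68}$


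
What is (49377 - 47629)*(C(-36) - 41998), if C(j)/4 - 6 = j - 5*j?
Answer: -72363704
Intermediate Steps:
C(j) = 24 - 16*j (C(j) = 24 + 4*(j - 5*j) = 24 + 4*(-4*j) = 24 - 16*j)
(49377 - 47629)*(C(-36) - 41998) = (49377 - 47629)*((24 - 16*(-36)) - 41998) = 1748*((24 + 576) - 41998) = 1748*(600 - 41998) = 1748*(-41398) = -72363704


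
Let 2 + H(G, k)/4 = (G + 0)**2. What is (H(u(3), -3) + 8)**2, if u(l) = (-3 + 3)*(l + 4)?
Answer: 0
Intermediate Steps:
u(l) = 0 (u(l) = 0*(4 + l) = 0)
H(G, k) = -8 + 4*G**2 (H(G, k) = -8 + 4*(G + 0)**2 = -8 + 4*G**2)
(H(u(3), -3) + 8)**2 = ((-8 + 4*0**2) + 8)**2 = ((-8 + 4*0) + 8)**2 = ((-8 + 0) + 8)**2 = (-8 + 8)**2 = 0**2 = 0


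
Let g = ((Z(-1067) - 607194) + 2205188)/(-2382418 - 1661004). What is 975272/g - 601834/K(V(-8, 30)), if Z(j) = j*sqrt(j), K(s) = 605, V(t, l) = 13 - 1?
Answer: -3813997993147267473446/1545653753038395 - 4207646490256528*I*sqrt(1067)/2554799591799 ≈ -2.4676e+6 - 53798.0*I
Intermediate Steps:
V(t, l) = 12
Z(j) = j**(3/2)
g = -798997/2021711 + 1067*I*sqrt(1067)/4043422 (g = (((-1067)**(3/2) - 607194) + 2205188)/(-2382418 - 1661004) = ((-1067*I*sqrt(1067) - 607194) + 2205188)/(-4043422) = ((-607194 - 1067*I*sqrt(1067)) + 2205188)*(-1/4043422) = (1597994 - 1067*I*sqrt(1067))*(-1/4043422) = -798997/2021711 + 1067*I*sqrt(1067)/4043422 ≈ -0.39521 + 0.0086198*I)
975272/g - 601834/K(V(-8, 30)) = 975272/(-798997/2021711 + 1067*I*sqrt(1067)/4043422) - 601834/605 = -601834/605 + 975272/(-798997/2021711 + 1067*I*sqrt(1067)/4043422)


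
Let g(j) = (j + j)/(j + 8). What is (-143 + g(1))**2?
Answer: 1651225/81 ≈ 20386.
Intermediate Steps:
g(j) = 2*j/(8 + j) (g(j) = (2*j)/(8 + j) = 2*j/(8 + j))
(-143 + g(1))**2 = (-143 + 2*1/(8 + 1))**2 = (-143 + 2*1/9)**2 = (-143 + 2*1*(1/9))**2 = (-143 + 2/9)**2 = (-1285/9)**2 = 1651225/81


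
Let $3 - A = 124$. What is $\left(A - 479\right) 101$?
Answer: $-60600$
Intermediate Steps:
$A = -121$ ($A = 3 - 124 = -121$)
$\left(A - 479\right) 101 = \left(-121 - 479\right) 101 = \left(-600\right) 101 = -60600$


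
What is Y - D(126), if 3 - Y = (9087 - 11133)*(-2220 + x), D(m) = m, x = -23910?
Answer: -53462103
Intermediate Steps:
Y = -53461977 (Y = 3 - (9087 - 11133)*(-2220 - 23910) = 3 - (-2046)*(-26130) = 3 - 1*53461980 = 3 - 53461980 = -53461977)
Y - D(126) = -53461977 - 1*126 = -53461977 - 126 = -53462103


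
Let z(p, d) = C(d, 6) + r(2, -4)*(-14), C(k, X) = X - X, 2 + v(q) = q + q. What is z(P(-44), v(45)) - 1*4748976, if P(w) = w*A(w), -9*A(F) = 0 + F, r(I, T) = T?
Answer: -4748920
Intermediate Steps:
v(q) = -2 + 2*q (v(q) = -2 + (q + q) = -2 + 2*q)
C(k, X) = 0
A(F) = -F/9 (A(F) = -(0 + F)/9 = -F/9)
P(w) = -w**2/9 (P(w) = w*(-w/9) = -w**2/9)
z(p, d) = 56 (z(p, d) = 0 - 4*(-14) = 0 + 56 = 56)
z(P(-44), v(45)) - 1*4748976 = 56 - 1*4748976 = 56 - 4748976 = -4748920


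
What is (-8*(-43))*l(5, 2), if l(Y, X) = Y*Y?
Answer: 8600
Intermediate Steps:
l(Y, X) = Y²
(-8*(-43))*l(5, 2) = -8*(-43)*5² = 344*25 = 8600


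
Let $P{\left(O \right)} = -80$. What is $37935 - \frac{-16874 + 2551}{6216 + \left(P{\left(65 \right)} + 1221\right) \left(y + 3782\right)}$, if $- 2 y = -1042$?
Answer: $\frac{186486160288}{4915939} \approx 37935.0$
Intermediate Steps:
$y = 521$ ($y = \left(- \frac{1}{2}\right) \left(-1042\right) = 521$)
$37935 - \frac{-16874 + 2551}{6216 + \left(P{\left(65 \right)} + 1221\right) \left(y + 3782\right)} = 37935 - \frac{-16874 + 2551}{6216 + \left(-80 + 1221\right) \left(521 + 3782\right)} = 37935 - - \frac{14323}{6216 + 1141 \cdot 4303} = 37935 - - \frac{14323}{6216 + 4909723} = 37935 - - \frac{14323}{4915939} = 37935 + \frac{14323}{4915939} = \frac{186486160288}{4915939}$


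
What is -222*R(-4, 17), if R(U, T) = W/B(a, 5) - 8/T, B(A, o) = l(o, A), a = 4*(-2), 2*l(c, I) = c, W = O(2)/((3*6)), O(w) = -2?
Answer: 29156/255 ≈ 114.34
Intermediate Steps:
W = -⅑ (W = -2/(3*6) = -2/18 = -2*1/18 = -⅑ ≈ -0.11111)
l(c, I) = c/2
a = -8
B(A, o) = o/2
R(U, T) = -2/45 - 8/T (R(U, T) = -1/(9*((½)*5)) - 8/T = -1/(9*5/2) - 8/T = -⅑*⅖ - 8/T = -2/45 - 8/T)
-222*R(-4, 17) = -222*(-2/45 - 8/17) = -222*(-394/765) = 29156/255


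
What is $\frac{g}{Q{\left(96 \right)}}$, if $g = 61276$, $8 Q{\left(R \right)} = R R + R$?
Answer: $\frac{15319}{291} \approx 52.643$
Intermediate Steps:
$Q{\left(R \right)} = \frac{R}{8} + \frac{R^{2}}{8}$ ($Q{\left(R \right)} = \frac{R R + R}{8} = \frac{R^{2} + R}{8} = \frac{R + R^{2}}{8} = \frac{R}{8} + \frac{R^{2}}{8}$)
$\frac{g}{Q{\left(96 \right)}} = \frac{61276}{\frac{1}{8} \cdot 96 \left(1 + 96\right)} = \frac{61276}{\frac{1}{8} \cdot 96 \cdot 97} = \frac{61276}{1164} = 61276 \cdot \frac{1}{1164} = \frac{15319}{291}$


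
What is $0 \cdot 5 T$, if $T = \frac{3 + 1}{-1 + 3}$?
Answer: $0$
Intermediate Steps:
$T = 2$ ($T = \frac{4}{2} = 4 \cdot \frac{1}{2} = 2$)
$0 \cdot 5 T = 0 \cdot 5 \cdot 2 = 0 \cdot 2 = 0$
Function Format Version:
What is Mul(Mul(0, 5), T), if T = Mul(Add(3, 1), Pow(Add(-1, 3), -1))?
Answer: 0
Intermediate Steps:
T = 2 (T = Mul(4, Pow(2, -1)) = Mul(4, Rational(1, 2)) = 2)
Mul(Mul(0, 5), T) = Mul(Mul(0, 5), 2) = Mul(0, 2) = 0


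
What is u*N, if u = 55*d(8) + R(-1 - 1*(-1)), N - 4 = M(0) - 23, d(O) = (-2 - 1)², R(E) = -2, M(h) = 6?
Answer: -6409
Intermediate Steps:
d(O) = 9 (d(O) = (-3)² = 9)
N = -13 (N = 4 + (6 - 23) = 4 - 17 = -13)
u = 493 (u = 55*9 - 2 = 495 - 2 = 493)
u*N = 493*(-13) = -6409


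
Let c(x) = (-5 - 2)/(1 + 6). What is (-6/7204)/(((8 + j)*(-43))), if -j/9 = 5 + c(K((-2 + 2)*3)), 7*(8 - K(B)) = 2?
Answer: -3/4336808 ≈ -6.9175e-7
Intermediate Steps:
K(B) = 54/7 (K(B) = 8 - ⅐*2 = 8 - 2/7 = 54/7)
c(x) = -1 (c(x) = -7/7 = -7*⅐ = -1)
j = -36 (j = -9*(5 - 1) = -9*4 = -36)
(-6/7204)/(((8 + j)*(-43))) = (-6/7204)/(((8 - 36)*(-43))) = ((1/7204)*(-6))/((-28*(-43))) = -3/3602/1204 = -3/3602*1/1204 = -3/4336808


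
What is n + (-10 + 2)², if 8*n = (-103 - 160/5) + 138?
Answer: 515/8 ≈ 64.375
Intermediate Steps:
n = 3/8 (n = ((-103 - 160/5) + 138)/8 = ((-103 - 160*⅕) + 138)/8 = ((-103 - 32) + 138)/8 = (-135 + 138)/8 = (⅛)*3 = 3/8 ≈ 0.37500)
n + (-10 + 2)² = 3/8 + (-10 + 2)² = 3/8 + (-8)² = 3/8 + 64 = 515/8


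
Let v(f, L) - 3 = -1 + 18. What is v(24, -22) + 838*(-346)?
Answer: -289928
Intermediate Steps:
v(f, L) = 20 (v(f, L) = 3 + (-1 + 18) = 3 + 17 = 20)
v(24, -22) + 838*(-346) = 20 + 838*(-346) = 20 - 289948 = -289928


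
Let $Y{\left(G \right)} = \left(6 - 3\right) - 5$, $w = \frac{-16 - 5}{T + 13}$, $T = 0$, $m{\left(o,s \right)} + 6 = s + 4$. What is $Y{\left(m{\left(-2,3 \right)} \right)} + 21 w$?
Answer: $- \frac{467}{13} \approx -35.923$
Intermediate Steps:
$m{\left(o,s \right)} = -2 + s$ ($m{\left(o,s \right)} = -6 + \left(s + 4\right) = -6 + \left(4 + s\right) = -2 + s$)
$w = - \frac{21}{13}$ ($w = \frac{-16 - 5}{0 + 13} = - \frac{21}{13} \approx -1.6154$)
$Y{\left(G \right)} = -2$ ($Y{\left(G \right)} = 3 - 5 = -2$)
$Y{\left(m{\left(-2,3 \right)} \right)} + 21 w = -2 + 21 \left(- \frac{21}{13}\right) = -2 - \frac{441}{13} = - \frac{467}{13}$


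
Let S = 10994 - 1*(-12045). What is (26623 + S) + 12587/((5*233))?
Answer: 57868817/1165 ≈ 49673.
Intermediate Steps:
S = 23039 (S = 10994 + 12045 = 23039)
(26623 + S) + 12587/((5*233)) = (26623 + 23039) + 12587/((5*233)) = 49662 + 12587/1165 = 57868817/1165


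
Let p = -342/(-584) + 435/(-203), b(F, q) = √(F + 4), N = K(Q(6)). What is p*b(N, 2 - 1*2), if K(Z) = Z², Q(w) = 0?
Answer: -3183/1022 ≈ -3.1145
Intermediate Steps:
N = 0 (N = 0² = 0)
b(F, q) = √(4 + F)
p = -3183/2044 (p = -342*(-1/584) + 435*(-1/203) = 171/292 - 15/7 = -3183/2044 ≈ -1.5572)
p*b(N, 2 - 1*2) = -3183*√(4 + 0)/2044 = -3183*√4/2044 = -3183/2044*2 = -3183/1022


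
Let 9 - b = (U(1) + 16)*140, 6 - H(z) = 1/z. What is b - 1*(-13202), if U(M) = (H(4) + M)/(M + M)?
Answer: 20997/2 ≈ 10499.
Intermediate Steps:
H(z) = 6 - 1/z
U(M) = (23/4 + M)/(2*M) (U(M) = ((6 - 1/4) + M)/(M + M) = ((6 - 1*¼) + M)/((2*M)) = ((6 - ¼) + M)*(1/(2*M)) = (23/4 + M)*(1/(2*M)) = (23/4 + M)/(2*M))
b = -5407/2 (b = 9 - ((⅛)*(23 + 4*1)/1 + 16)*140 = 9 - ((⅛)*1*(23 + 4) + 16)*140 = 9 - ((⅛)*1*27 + 16)*140 = 9 - (27/8 + 16)*140 = 9 - 155*140/8 = 9 - 1*5425/2 = 9 - 5425/2 = -5407/2 ≈ -2703.5)
b - 1*(-13202) = -5407/2 - 1*(-13202) = -5407/2 + 13202 = 20997/2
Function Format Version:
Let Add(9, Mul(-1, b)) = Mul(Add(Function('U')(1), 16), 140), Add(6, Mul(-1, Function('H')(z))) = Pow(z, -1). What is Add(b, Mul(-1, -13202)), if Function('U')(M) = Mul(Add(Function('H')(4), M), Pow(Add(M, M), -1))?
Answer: Rational(20997, 2) ≈ 10499.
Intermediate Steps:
Function('H')(z) = Add(6, Mul(-1, Pow(z, -1)))
Function('U')(M) = Mul(Rational(1, 2), Pow(M, -1), Add(Rational(23, 4), M)) (Function('U')(M) = Mul(Add(Add(6, Mul(-1, Pow(4, -1))), M), Pow(Add(M, M), -1)) = Mul(Add(Add(6, Mul(-1, Rational(1, 4))), M), Pow(Mul(2, M), -1)) = Mul(Add(Add(6, Rational(-1, 4)), M), Mul(Rational(1, 2), Pow(M, -1))) = Mul(Add(Rational(23, 4), M), Mul(Rational(1, 2), Pow(M, -1))) = Mul(Rational(1, 2), Pow(M, -1), Add(Rational(23, 4), M)))
b = Rational(-5407, 2) (b = Add(9, Mul(-1, Mul(Add(Mul(Rational(1, 8), Pow(1, -1), Add(23, Mul(4, 1))), 16), 140))) = Add(9, Mul(-1, Mul(Add(Mul(Rational(1, 8), 1, Add(23, 4)), 16), 140))) = Add(9, Mul(-1, Mul(Add(Mul(Rational(1, 8), 1, 27), 16), 140))) = Add(9, Mul(-1, Mul(Add(Rational(27, 8), 16), 140))) = Add(9, Mul(-1, Mul(Rational(155, 8), 140))) = Add(9, Mul(-1, Rational(5425, 2))) = Add(9, Rational(-5425, 2)) = Rational(-5407, 2) ≈ -2703.5)
Add(b, Mul(-1, -13202)) = Add(Rational(-5407, 2), Mul(-1, -13202)) = Add(Rational(-5407, 2), 13202) = Rational(20997, 2)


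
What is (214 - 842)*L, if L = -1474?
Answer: 925672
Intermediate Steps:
(214 - 842)*L = (214 - 842)*(-1474) = -628*(-1474) = 925672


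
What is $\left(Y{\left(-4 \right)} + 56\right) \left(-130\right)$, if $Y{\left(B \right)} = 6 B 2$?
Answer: $-1040$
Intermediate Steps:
$Y{\left(B \right)} = 12 B$
$\left(Y{\left(-4 \right)} + 56\right) \left(-130\right) = \left(12 \left(-4\right) + 56\right) \left(-130\right) = \left(-48 + 56\right) \left(-130\right) = 8 \left(-130\right) = -1040$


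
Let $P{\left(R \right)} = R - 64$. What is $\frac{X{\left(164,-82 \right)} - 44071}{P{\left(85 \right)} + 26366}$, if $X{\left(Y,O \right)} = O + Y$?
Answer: $- \frac{43989}{26387} \approx -1.6671$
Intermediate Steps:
$P{\left(R \right)} = -64 + R$ ($P{\left(R \right)} = R - 64 = -64 + R$)
$\frac{X{\left(164,-82 \right)} - 44071}{P{\left(85 \right)} + 26366} = \frac{\left(-82 + 164\right) - 44071}{\left(-64 + 85\right) + 26366} = \frac{82 - 44071}{21 + 26366} = - \frac{43989}{26387}$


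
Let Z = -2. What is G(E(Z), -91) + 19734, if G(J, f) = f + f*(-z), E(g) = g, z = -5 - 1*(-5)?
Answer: 19643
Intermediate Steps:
z = 0 (z = -5 + 5 = 0)
G(J, f) = f (G(J, f) = f + f*(-1*0) = f + f*0 = f + 0 = f)
G(E(Z), -91) + 19734 = -91 + 19734 = 19643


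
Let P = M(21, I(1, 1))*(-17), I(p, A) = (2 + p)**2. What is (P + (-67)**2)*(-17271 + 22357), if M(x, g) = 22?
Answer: 20928890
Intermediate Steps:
P = -374 (P = 22*(-17) = -374)
(P + (-67)**2)*(-17271 + 22357) = (-374 + (-67)**2)*(-17271 + 22357) = (-374 + 4489)*5086 = 4115*5086 = 20928890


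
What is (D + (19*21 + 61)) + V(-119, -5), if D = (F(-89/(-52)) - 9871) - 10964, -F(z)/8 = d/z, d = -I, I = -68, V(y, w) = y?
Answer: -1852254/89 ≈ -20812.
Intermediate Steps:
d = 68 (d = -1*(-68) = 68)
F(z) = -544/z
D = -1882603/89 (D = (-544/((-89/(-52))) - 9871) - 10964 = (-544/((-89*(-1/52))) - 9871) - 10964 = (-544/89/52 - 9871) - 10964 = (-544*52/89 - 9871) - 10964 = (-28288/89 - 9871) - 10964 = -906807/89 - 10964 = -1882603/89 ≈ -21153.)
(D + (19*21 + 61)) + V(-119, -5) = (-1882603/89 + (19*21 + 61)) - 119 = (-1882603/89 + (399 + 61)) - 119 = (-1882603/89 + 460) - 119 = -1841663/89 - 119 = -1852254/89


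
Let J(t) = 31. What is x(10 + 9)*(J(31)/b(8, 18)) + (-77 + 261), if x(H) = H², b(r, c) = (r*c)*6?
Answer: 170167/864 ≈ 196.95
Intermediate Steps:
b(r, c) = 6*c*r (b(r, c) = (c*r)*6 = 6*c*r)
x(10 + 9)*(J(31)/b(8, 18)) + (-77 + 261) = (10 + 9)²*(31/((6*18*8))) + (-77 + 261) = 19²*(31/864) + 184 = 361*(31*(1/864)) + 184 = 361*(31/864) + 184 = 11191/864 + 184 = 170167/864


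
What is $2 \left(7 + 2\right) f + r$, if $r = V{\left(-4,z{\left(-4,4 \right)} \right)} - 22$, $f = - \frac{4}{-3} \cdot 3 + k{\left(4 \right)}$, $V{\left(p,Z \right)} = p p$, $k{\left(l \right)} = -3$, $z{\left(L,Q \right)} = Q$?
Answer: $12$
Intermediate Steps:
$V{\left(p,Z \right)} = p^{2}$
$f = 1$ ($f = - \frac{4}{-3} \cdot 3 - 3 = \left(-4\right) \left(- \frac{1}{3}\right) 3 - 3 = \frac{4}{3} \cdot 3 - 3 = 4 - 3 = 1$)
$r = -6$ ($r = \left(-4\right)^{2} - 22 = 16 - 22 = -6$)
$2 \left(7 + 2\right) f + r = 2 \left(7 + 2\right) 1 - 6 = 2 \cdot 9 \cdot 1 - 6 = 18 \cdot 1 - 6 = 18 - 6 = 12$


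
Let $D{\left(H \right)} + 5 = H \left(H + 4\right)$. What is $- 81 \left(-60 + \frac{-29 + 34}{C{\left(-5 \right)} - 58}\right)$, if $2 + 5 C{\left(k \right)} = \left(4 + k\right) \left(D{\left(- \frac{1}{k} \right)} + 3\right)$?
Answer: $\frac{35387685}{7271} \approx 4867.0$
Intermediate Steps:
$D{\left(H \right)} = -5 + H \left(4 + H\right)$ ($D{\left(H \right)} = -5 + H \left(H + 4\right) = -5 + H \left(4 + H\right)$)
$C{\left(k \right)} = - \frac{2}{5} + \frac{\left(4 + k\right) \left(-2 + \frac{1}{k^{2}} - \frac{4}{k}\right)}{5}$ ($C{\left(k \right)} = - \frac{2}{5} + \frac{\left(4 + k\right) \left(\left(-5 + \left(- \frac{1}{k}\right)^{2} + 4 \left(- \frac{1}{k}\right)\right) + 3\right)}{5} = - \frac{2}{5} + \frac{\left(4 + k\right) \left(\left(-5 + \frac{1}{k^{2}} - \frac{4}{k}\right) + 3\right)}{5} = - \frac{2}{5} + \frac{\left(4 + k\right) \left(-2 + \frac{1}{k^{2}} - \frac{4}{k}\right)}{5}$)
$- 81 \left(-60 + \frac{-29 + 34}{C{\left(-5 \right)} - 58}\right) = - 81 \left(-60 + \frac{-29 + 34}{\left(- \frac{14}{5} - \frac{3}{-5} - -2 + \frac{4}{5 \cdot 25}\right) - 58}\right) = - 81 \left(-60 + \frac{5}{\left(- \frac{14}{5} - - \frac{3}{5} + 2 + \frac{4}{5} \cdot \frac{1}{25}\right) - 58}\right) = - 81 \left(-60 + \frac{5}{\left(- \frac{14}{5} + \frac{3}{5} + 2 + \frac{4}{125}\right) - 58}\right) = - 81 \left(-60 + \frac{5}{- \frac{21}{125} - 58}\right) = - 81 \left(-60 + \frac{5}{- \frac{7271}{125}}\right) = - 81 \left(-60 + 5 \left(- \frac{125}{7271}\right)\right) = - 81 \left(-60 - \frac{625}{7271}\right) = \left(-81\right) \left(- \frac{436885}{7271}\right) = \frac{35387685}{7271}$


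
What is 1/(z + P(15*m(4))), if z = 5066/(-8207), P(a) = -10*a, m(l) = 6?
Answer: -8207/7391366 ≈ -0.0011103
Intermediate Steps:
z = -5066/8207 (z = 5066*(-1/8207) = -5066/8207 ≈ -0.61728)
1/(z + P(15*m(4))) = 1/(-5066/8207 - 150*6) = 1/(-5066/8207 - 10*90) = 1/(-5066/8207 - 900) = 1/(-7391366/8207) = -8207/7391366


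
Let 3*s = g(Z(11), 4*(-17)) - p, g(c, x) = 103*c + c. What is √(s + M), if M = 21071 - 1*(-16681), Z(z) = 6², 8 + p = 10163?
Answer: √35615 ≈ 188.72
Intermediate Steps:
p = 10155 (p = -8 + 10163 = 10155)
Z(z) = 36
g(c, x) = 104*c
s = -2137 (s = (104*36 - 1*10155)/3 = (3744 - 10155)/3 = (⅓)*(-6411) = -2137)
M = 37752 (M = 21071 + 16681 = 37752)
√(s + M) = √(-2137 + 37752) = √35615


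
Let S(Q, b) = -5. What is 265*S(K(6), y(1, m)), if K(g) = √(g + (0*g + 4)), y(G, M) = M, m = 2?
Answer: -1325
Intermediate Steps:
K(g) = √(4 + g) (K(g) = √(g + (0 + 4)) = √(g + 4) = √(4 + g))
265*S(K(6), y(1, m)) = 265*(-5) = -1325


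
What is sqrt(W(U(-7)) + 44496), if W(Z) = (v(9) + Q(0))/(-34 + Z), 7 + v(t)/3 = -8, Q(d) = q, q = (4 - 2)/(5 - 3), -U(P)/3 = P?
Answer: 2*sqrt(1880099)/13 ≈ 210.95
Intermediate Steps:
U(P) = -3*P
q = 1 (q = 2/2 = 2*(1/2) = 1)
Q(d) = 1
v(t) = -45 (v(t) = -21 + 3*(-8) = -21 - 24 = -45)
W(Z) = -44/(-34 + Z) (W(Z) = (-45 + 1)/(-34 + Z) = -44/(-34 + Z))
sqrt(W(U(-7)) + 44496) = sqrt(-44/(-34 - 3*(-7)) + 44496) = sqrt(-44/(-34 + 21) + 44496) = sqrt(-44/(-13) + 44496) = sqrt(-44*(-1/13) + 44496) = sqrt(44/13 + 44496) = sqrt(578492/13) = 2*sqrt(1880099)/13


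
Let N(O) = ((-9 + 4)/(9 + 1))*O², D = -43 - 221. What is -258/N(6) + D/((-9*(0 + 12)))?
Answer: 151/9 ≈ 16.778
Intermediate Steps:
D = -264
N(O) = -O²/2 (N(O) = (-5/10)*O² = (-5*⅒)*O² = -O²/2)
-258/N(6) + D/((-9*(0 + 12))) = -258/((-½*6²)) - 264*(-1/(9*(0 + 12))) = -258/((-½*36)) - 264/((-9*12)) = -258/(-18) - 264/(-108) = -258*(-1/18) - 264*(-1/108) = 43/3 + 22/9 = 151/9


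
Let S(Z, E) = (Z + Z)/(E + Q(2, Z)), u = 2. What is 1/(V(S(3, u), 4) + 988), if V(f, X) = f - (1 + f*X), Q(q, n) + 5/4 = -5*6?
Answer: 13/12839 ≈ 0.0010125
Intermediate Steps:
Q(q, n) = -125/4 (Q(q, n) = -5/4 - 5*6 = -5/4 - 30 = -125/4)
S(Z, E) = 2*Z/(-125/4 + E) (S(Z, E) = (Z + Z)/(E - 125/4) = (2*Z)/(-125/4 + E) = 2*Z/(-125/4 + E))
V(f, X) = -1 + f - X*f (V(f, X) = f - (1 + X*f) = f + (-1 - X*f) = -1 + f - X*f)
1/(V(S(3, u), 4) + 988) = 1/((-1 + 8*3/(-125 + 4*2) - 1*4*8*3/(-125 + 4*2)) + 988) = 1/((-1 + 8*3/(-125 + 8) - 1*4*8*3/(-125 + 8)) + 988) = 1/((-1 + 8*3/(-117) - 1*4*8*3/(-117)) + 988) = 1/((-1 + 8*3*(-1/117) - 1*4*8*3*(-1/117)) + 988) = 1/((-1 - 8/39 - 1*4*(-8/39)) + 988) = 1/((-1 - 8/39 + 32/39) + 988) = 1/(-5/13 + 988) = 1/(12839/13) = 13/12839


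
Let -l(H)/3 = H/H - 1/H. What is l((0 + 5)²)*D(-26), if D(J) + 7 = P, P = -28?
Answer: 504/5 ≈ 100.80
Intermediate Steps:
D(J) = -35 (D(J) = -7 - 28 = -35)
l(H) = -3 + 3/H (l(H) = -3*(H/H - 1/H) = -3*(1 - 1/H) = -3 + 3/H)
l((0 + 5)²)*D(-26) = (-3 + 3/((0 + 5)²))*(-35) = (-3 + 3/(5²))*(-35) = (-3 + 3/25)*(-35) = -72/25*(-35) = 504/5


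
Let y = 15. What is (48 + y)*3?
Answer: 189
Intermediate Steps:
(48 + y)*3 = (48 + 15)*3 = 63*3 = 189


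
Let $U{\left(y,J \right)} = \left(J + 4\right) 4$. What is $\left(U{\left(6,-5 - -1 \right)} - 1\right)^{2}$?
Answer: $1$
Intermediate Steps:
$U{\left(y,J \right)} = 16 + 4 J$ ($U{\left(y,J \right)} = \left(4 + J\right) 4 = 16 + 4 J$)
$\left(U{\left(6,-5 - -1 \right)} - 1\right)^{2} = \left(\left(16 + 4 \left(-5 - -1\right)\right) - 1\right)^{2} = \left(\left(16 + 4 \left(-5 + 1\right)\right) - 1\right)^{2} = \left(\left(16 + 4 \left(-4\right)\right) - 1\right)^{2} = \left(\left(16 - 16\right) - 1\right)^{2} = \left(0 - 1\right)^{2} = \left(-1\right)^{2} = 1$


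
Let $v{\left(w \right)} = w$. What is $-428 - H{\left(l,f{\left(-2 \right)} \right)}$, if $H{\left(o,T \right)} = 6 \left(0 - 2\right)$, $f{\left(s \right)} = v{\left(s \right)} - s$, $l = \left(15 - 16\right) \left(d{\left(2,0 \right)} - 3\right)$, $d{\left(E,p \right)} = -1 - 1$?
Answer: $-416$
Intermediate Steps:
$d{\left(E,p \right)} = -2$
$l = 5$ ($l = \left(15 - 16\right) \left(-2 - 3\right) = \left(-1\right) \left(-5\right) = 5$)
$f{\left(s \right)} = 0$ ($f{\left(s \right)} = s - s = 0$)
$H{\left(o,T \right)} = -12$ ($H{\left(o,T \right)} = 6 \left(-2\right) = -12$)
$-428 - H{\left(l,f{\left(-2 \right)} \right)} = -428 - -12 = -428 + 12 = -416$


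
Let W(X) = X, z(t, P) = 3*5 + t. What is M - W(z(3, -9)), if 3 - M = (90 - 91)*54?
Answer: 39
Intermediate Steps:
z(t, P) = 15 + t
M = 57 (M = 3 - (90 - 91)*54 = 3 - (-1)*54 = 3 - 1*(-54) = 3 + 54 = 57)
M - W(z(3, -9)) = 57 - (15 + 3) = 57 - 1*18 = 57 - 18 = 39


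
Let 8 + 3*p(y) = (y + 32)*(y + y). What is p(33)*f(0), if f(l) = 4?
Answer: 17128/3 ≈ 5709.3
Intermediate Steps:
p(y) = -8/3 + 2*y*(32 + y)/3 (p(y) = -8/3 + ((y + 32)*(y + y))/3 = -8/3 + ((32 + y)*(2*y))/3 = -8/3 + (2*y*(32 + y))/3 = -8/3 + 2*y*(32 + y)/3)
p(33)*f(0) = (-8/3 + (⅔)*33² + (64/3)*33)*4 = (-8/3 + (⅔)*1089 + 704)*4 = (-8/3 + 726 + 704)*4 = (4282/3)*4 = 17128/3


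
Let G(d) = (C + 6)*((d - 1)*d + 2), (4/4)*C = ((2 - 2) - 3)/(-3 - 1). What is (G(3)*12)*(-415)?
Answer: -268920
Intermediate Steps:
C = 3/4 (C = ((2 - 2) - 3)/(-3 - 1) = (0 - 3)/(-4) = -3*(-1/4) = 3/4 ≈ 0.75000)
G(d) = 27/2 + 27*d*(-1 + d)/4 (G(d) = (3/4 + 6)*((d - 1)*d + 2) = 27*((-1 + d)*d + 2)/4 = 27*(d*(-1 + d) + 2)/4 = 27*(2 + d*(-1 + d))/4 = 27/2 + 27*d*(-1 + d)/4)
(G(3)*12)*(-415) = ((27/2 - 27/4*3 + (27/4)*3**2)*12)*(-415) = ((27/2 - 81/4 + (27/4)*9)*12)*(-415) = ((27/2 - 81/4 + 243/4)*12)*(-415) = (54*12)*(-415) = 648*(-415) = -268920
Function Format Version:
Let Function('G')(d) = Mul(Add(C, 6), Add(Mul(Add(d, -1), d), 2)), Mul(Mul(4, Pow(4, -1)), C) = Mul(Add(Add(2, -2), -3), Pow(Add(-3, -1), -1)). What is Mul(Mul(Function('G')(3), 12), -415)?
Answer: -268920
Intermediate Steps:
C = Rational(3, 4) (C = Mul(Add(Add(2, -2), -3), Pow(Add(-3, -1), -1)) = Mul(Add(0, -3), Pow(-4, -1)) = Mul(-3, Rational(-1, 4)) = Rational(3, 4) ≈ 0.75000)
Function('G')(d) = Add(Rational(27, 2), Mul(Rational(27, 4), d, Add(-1, d))) (Function('G')(d) = Mul(Add(Rational(3, 4), 6), Add(Mul(Add(d, -1), d), 2)) = Mul(Rational(27, 4), Add(Mul(Add(-1, d), d), 2)) = Mul(Rational(27, 4), Add(Mul(d, Add(-1, d)), 2)) = Mul(Rational(27, 4), Add(2, Mul(d, Add(-1, d)))) = Add(Rational(27, 2), Mul(Rational(27, 4), d, Add(-1, d))))
Mul(Mul(Function('G')(3), 12), -415) = Mul(Mul(Add(Rational(27, 2), Mul(Rational(-27, 4), 3), Mul(Rational(27, 4), Pow(3, 2))), 12), -415) = Mul(Mul(Add(Rational(27, 2), Rational(-81, 4), Mul(Rational(27, 4), 9)), 12), -415) = Mul(Mul(Add(Rational(27, 2), Rational(-81, 4), Rational(243, 4)), 12), -415) = Mul(Mul(54, 12), -415) = Mul(648, -415) = -268920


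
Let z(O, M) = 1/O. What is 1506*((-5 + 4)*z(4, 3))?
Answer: -753/2 ≈ -376.50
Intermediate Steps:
1506*((-5 + 4)*z(4, 3)) = 1506*((-5 + 4)/4) = 1506*(-1*¼) = 1506*(-¼) = -753/2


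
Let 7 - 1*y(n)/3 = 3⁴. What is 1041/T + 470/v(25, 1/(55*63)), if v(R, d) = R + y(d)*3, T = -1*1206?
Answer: -411367/257682 ≈ -1.5964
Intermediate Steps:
y(n) = -222 (y(n) = 21 - 3*3⁴ = 21 - 3*81 = 21 - 243 = -222)
T = -1206
v(R, d) = -666 + R (v(R, d) = R - 222*3 = R - 666 = -666 + R)
1041/T + 470/v(25, 1/(55*63)) = 1041/(-1206) + 470/(-666 + 25) = 1041*(-1/1206) + 470/(-641) = -347/402 + 470*(-1/641) = -347/402 - 470/641 = -411367/257682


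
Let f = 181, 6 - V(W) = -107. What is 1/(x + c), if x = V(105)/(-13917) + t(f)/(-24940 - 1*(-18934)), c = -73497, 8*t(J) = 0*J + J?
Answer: -222894672/16382092357451 ≈ -1.3606e-5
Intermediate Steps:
V(W) = 113 (V(W) = 6 - 1*(-107) = 6 + 107 = 113)
t(J) = J/8 (t(J) = (0*J + J)/8 = (0 + J)/8 = J/8)
x = -2649467/222894672 (x = 113/(-13917) + ((⅛)*181)/(-24940 - 1*(-18934)) = 113*(-1/13917) + 181/(8*(-24940 + 18934)) = -113/13917 + (181/8)/(-6006) = -113/13917 + (181/8)*(-1/6006) = -113/13917 - 181/48048 = -2649467/222894672 ≈ -0.011887)
1/(x + c) = 1/(-2649467/222894672 - 73497) = 1/(-16382092357451/222894672) = -222894672/16382092357451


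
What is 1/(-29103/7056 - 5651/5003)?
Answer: -11767056/61825255 ≈ -0.19033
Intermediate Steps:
1/(-29103/7056 - 5651/5003) = 1/(-29103*1/7056 - 5651*1/5003) = 1/(-9701/2352 - 5651/5003) = 1/(-61825255/11767056) = -11767056/61825255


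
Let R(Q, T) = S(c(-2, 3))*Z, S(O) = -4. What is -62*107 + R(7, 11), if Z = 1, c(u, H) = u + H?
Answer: -6638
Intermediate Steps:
c(u, H) = H + u
R(Q, T) = -4 (R(Q, T) = -4*1 = -4)
-62*107 + R(7, 11) = -62*107 - 4 = -6634 - 4 = -6638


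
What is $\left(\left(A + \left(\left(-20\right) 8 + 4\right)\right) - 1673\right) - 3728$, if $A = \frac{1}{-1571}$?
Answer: $- \frac{8730048}{1571} \approx -5557.0$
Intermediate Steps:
$A = - \frac{1}{1571} \approx -0.00063654$
$\left(\left(A + \left(\left(-20\right) 8 + 4\right)\right) - 1673\right) - 3728 = \left(\left(- \frac{1}{1571} + \left(\left(-20\right) 8 + 4\right)\right) - 1673\right) - 3728 = \left(\left(- \frac{1}{1571} + \left(-160 + 4\right)\right) - 1673\right) - 3728 = \left(\left(- \frac{1}{1571} - 156\right) - 1673\right) - 3728 = \left(- \frac{245077}{1571} - 1673\right) - 3728 = - \frac{2873360}{1571} - 3728 = - \frac{8730048}{1571}$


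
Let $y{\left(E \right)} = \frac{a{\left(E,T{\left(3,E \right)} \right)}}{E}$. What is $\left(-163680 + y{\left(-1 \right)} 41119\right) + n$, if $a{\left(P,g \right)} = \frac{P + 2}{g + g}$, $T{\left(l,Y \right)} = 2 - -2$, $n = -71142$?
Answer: $- \frac{1919695}{8} \approx -2.3996 \cdot 10^{5}$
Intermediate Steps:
$T{\left(l,Y \right)} = 4$ ($T{\left(l,Y \right)} = 2 + 2 = 4$)
$a{\left(P,g \right)} = \frac{2 + P}{2 g}$
$y{\left(E \right)} = \frac{\frac{1}{4} + \frac{E}{8}}{E}$ ($y{\left(E \right)} = \frac{\frac{1}{2} \cdot \frac{1}{4} \left(2 + E\right)}{E} = \frac{\frac{1}{4} + \frac{E}{8}}{E}$)
$\left(-163680 + y{\left(-1 \right)} 41119\right) + n = \left(-163680 + \frac{2 - 1}{8 \left(-1\right)} 41119\right) - 71142 = \left(-163680 + \frac{1}{8} \left(-1\right) 1 \cdot 41119\right) - 71142 = \left(-163680 - \frac{41119}{8}\right) - 71142 = - \frac{1350559}{8} - 71142 = - \frac{1919695}{8}$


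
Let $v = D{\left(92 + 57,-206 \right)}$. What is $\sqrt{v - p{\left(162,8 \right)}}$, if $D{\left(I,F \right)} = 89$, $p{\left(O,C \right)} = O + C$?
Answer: $9 i \approx 9.0 i$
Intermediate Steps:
$p{\left(O,C \right)} = C + O$
$v = 89$
$\sqrt{v - p{\left(162,8 \right)}} = \sqrt{89 - \left(8 + 162\right)} = \sqrt{89 - 170} = \sqrt{-81} = 9 i$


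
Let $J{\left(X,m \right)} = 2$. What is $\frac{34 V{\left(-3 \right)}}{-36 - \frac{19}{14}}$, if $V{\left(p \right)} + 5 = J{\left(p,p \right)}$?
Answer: $\frac{1428}{523} \approx 2.7304$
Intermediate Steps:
$V{\left(p \right)} = -3$ ($V{\left(p \right)} = -5 + 2 = -3$)
$\frac{34 V{\left(-3 \right)}}{-36 - \frac{19}{14}} = \frac{34 \left(-3\right)}{-36 - \frac{19}{14}} = - \frac{102}{-36 - \frac{19}{14}} = - \frac{102}{- \frac{523}{14}} = \left(-102\right) \left(- \frac{14}{523}\right) = \frac{1428}{523}$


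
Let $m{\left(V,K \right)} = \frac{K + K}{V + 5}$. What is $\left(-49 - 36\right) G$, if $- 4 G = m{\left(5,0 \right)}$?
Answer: $0$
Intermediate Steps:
$m{\left(V,K \right)} = \frac{2 K}{5 + V}$
$G = 0$ ($G = - \frac{2 \cdot 0 \frac{1}{5 + 5}}{4} = - \frac{2 \cdot 0 \cdot \frac{1}{10}}{4} = \left(- \frac{1}{4}\right) 0 = 0$)
$\left(-49 - 36\right) G = \left(-49 - 36\right) 0 = \left(-85\right) 0 = 0$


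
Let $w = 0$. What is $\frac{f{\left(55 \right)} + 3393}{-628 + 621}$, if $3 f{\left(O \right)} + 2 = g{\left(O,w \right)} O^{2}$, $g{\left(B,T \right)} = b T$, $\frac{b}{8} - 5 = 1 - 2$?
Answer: $- \frac{10177}{21} \approx -484.62$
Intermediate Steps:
$b = 32$ ($b = 40 + 8 \left(1 - 2\right) = 40 + 8 \left(-1\right) = 40 - 8 = 32$)
$g{\left(B,T \right)} = 32 T$
$f{\left(O \right)} = - \frac{2}{3}$ ($f{\left(O \right)} = - \frac{2}{3} + \frac{32 \cdot 0 O^{2}}{3} = - \frac{2}{3} + \frac{0 O^{2}}{3} = - \frac{2}{3} + \frac{1}{3} \cdot 0 = - \frac{2}{3} + 0 = - \frac{2}{3}$)
$\frac{f{\left(55 \right)} + 3393}{-628 + 621} = \frac{- \frac{2}{3} + 3393}{-628 + 621} = \frac{10177}{3 \left(-7\right)} = \frac{10177}{3} \left(- \frac{1}{7}\right) = - \frac{10177}{21}$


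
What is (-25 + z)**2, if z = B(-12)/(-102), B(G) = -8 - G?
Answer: 1630729/2601 ≈ 626.96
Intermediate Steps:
z = -2/51 (z = (-8 - 1*(-12))/(-102) = (-8 + 12)*(-1/102) = 4*(-1/102) = -2/51 ≈ -0.039216)
(-25 + z)**2 = (-25 - 2/51)**2 = (-1277/51)**2 = 1630729/2601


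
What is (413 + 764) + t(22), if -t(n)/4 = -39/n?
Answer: 13025/11 ≈ 1184.1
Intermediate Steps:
t(n) = 156/n (t(n) = -(-156)/n = 156/n)
(413 + 764) + t(22) = (413 + 764) + 156/22 = 1177 + 156*(1/22) = 1177 + 78/11 = 13025/11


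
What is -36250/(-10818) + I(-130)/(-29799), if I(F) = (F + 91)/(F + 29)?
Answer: 6061175936/1808829099 ≈ 3.3509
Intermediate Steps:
I(F) = (91 + F)/(29 + F)
-36250/(-10818) + I(-130)/(-29799) = -36250/(-10818) + ((91 - 130)/(29 - 130))/(-29799) = -36250*(-1/10818) + (-39/(-101))*(-1/29799) = 18125/5409 - 1/101*(-39)*(-1/29799) = 18125/5409 + (39/101)*(-1/29799) = 18125/5409 - 13/1003233 = 6061175936/1808829099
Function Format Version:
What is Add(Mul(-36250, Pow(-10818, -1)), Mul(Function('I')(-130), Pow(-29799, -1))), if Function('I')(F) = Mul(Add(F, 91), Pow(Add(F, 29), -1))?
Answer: Rational(6061175936, 1808829099) ≈ 3.3509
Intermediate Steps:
Function('I')(F) = Mul(Pow(Add(29, F), -1), Add(91, F)) (Function('I')(F) = Mul(Add(91, F), Pow(Add(29, F), -1)) = Mul(Pow(Add(29, F), -1), Add(91, F)))
Add(Mul(-36250, Pow(-10818, -1)), Mul(Function('I')(-130), Pow(-29799, -1))) = Add(Mul(-36250, Pow(-10818, -1)), Mul(Mul(Pow(Add(29, -130), -1), Add(91, -130)), Pow(-29799, -1))) = Add(Mul(-36250, Rational(-1, 10818)), Mul(Mul(Pow(-101, -1), -39), Rational(-1, 29799))) = Add(Rational(18125, 5409), Mul(Mul(Rational(-1, 101), -39), Rational(-1, 29799))) = Add(Rational(18125, 5409), Mul(Rational(39, 101), Rational(-1, 29799))) = Add(Rational(18125, 5409), Rational(-13, 1003233)) = Rational(6061175936, 1808829099)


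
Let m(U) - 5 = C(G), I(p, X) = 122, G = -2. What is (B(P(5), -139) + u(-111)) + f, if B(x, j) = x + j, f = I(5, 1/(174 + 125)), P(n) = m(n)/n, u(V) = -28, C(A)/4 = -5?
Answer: -48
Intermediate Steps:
C(A) = -20 (C(A) = 4*(-5) = -20)
m(U) = -15 (m(U) = 5 - 20 = -15)
P(n) = -15/n
f = 122
B(x, j) = j + x
(B(P(5), -139) + u(-111)) + f = ((-139 - 15/5) - 28) + 122 = ((-139 - 15*⅕) - 28) + 122 = ((-139 - 3) - 28) + 122 = (-142 - 28) + 122 = -170 + 122 = -48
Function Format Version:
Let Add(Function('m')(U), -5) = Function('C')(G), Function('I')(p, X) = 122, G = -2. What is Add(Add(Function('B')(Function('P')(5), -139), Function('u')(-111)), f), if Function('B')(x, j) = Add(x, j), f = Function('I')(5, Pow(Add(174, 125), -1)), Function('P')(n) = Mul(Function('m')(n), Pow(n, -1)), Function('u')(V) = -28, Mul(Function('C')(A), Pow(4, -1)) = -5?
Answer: -48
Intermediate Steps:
Function('C')(A) = -20 (Function('C')(A) = Mul(4, -5) = -20)
Function('m')(U) = -15 (Function('m')(U) = Add(5, -20) = -15)
Function('P')(n) = Mul(-15, Pow(n, -1))
f = 122
Function('B')(x, j) = Add(j, x)
Add(Add(Function('B')(Function('P')(5), -139), Function('u')(-111)), f) = Add(Add(Add(-139, Mul(-15, Pow(5, -1))), -28), 122) = Add(Add(Add(-139, Mul(-15, Rational(1, 5))), -28), 122) = Add(Add(Add(-139, -3), -28), 122) = Add(Add(-142, -28), 122) = Add(-170, 122) = -48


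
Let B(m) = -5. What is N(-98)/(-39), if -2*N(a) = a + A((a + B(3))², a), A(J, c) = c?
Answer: -98/39 ≈ -2.5128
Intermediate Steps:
N(a) = -a (N(a) = -(a + a)/2 = -a)
N(-98)/(-39) = -1*(-98)/(-39) = 98*(-1/39) = -98/39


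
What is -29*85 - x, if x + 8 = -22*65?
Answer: -1027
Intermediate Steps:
x = -1438 (x = -8 - 22*65 = -8 - 1430 = -1438)
-29*85 - x = -29*85 - 1*(-1438) = -2465 + 1438 = -1027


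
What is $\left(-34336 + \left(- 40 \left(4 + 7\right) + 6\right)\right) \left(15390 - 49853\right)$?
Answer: $1198278510$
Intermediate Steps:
$\left(-34336 + \left(- 40 \left(4 + 7\right) + 6\right)\right) \left(15390 - 49853\right) = \left(-34336 + \left(\left(-40\right) 11 + 6\right)\right) \left(-34463\right) = \left(-34336 + \left(-440 + 6\right)\right) \left(-34463\right) = \left(-34336 - 434\right) \left(-34463\right) = \left(-34770\right) \left(-34463\right) = 1198278510$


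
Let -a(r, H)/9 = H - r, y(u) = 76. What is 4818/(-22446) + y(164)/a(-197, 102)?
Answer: -815063/3355677 ≈ -0.24289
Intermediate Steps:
a(r, H) = -9*H + 9*r (a(r, H) = -9*(H - r) = -9*H + 9*r)
4818/(-22446) + y(164)/a(-197, 102) = 4818/(-22446) + 76/(-9*102 + 9*(-197)) = 4818*(-1/22446) + 76/(-918 - 1773) = -803/3741 + 76/(-2691) = -803/3741 + 76*(-1/2691) = -803/3741 - 76/2691 = -815063/3355677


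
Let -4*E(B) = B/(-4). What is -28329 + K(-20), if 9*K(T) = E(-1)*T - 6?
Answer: -1019863/36 ≈ -28330.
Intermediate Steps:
E(B) = B/16 (E(B) = -B/(4*(-4)) = -B*(-1)/(4*4) = -(-1)*B/16 = B/16)
K(T) = -⅔ - T/144 (K(T) = (((1/16)*(-1))*T - 6)/9 = (-T/16 - 6)/9 = (-6 - T/16)/9 = -⅔ - T/144)
-28329 + K(-20) = -28329 + (-⅔ - 1/144*(-20)) = -28329 + (-⅔ + 5/36) = -28329 - 19/36 = -1019863/36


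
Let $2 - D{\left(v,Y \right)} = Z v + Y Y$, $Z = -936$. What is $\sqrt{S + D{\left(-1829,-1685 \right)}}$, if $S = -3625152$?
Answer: $i \sqrt{8176319} \approx 2859.4 i$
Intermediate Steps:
$D{\left(v,Y \right)} = 2 - Y^{2} + 936 v$ ($D{\left(v,Y \right)} = 2 - \left(- 936 v + Y Y\right) = 2 - \left(- 936 v + Y^{2}\right) = 2 - \left(Y^{2} - 936 v\right) = 2 - Y^{2} + 936 v$)
$\sqrt{S + D{\left(-1829,-1685 \right)}} = \sqrt{-3625152 + \left(2 - \left(-1685\right)^{2} + 936 \left(-1829\right)\right)} = \sqrt{-3625152 - 4551167} = \sqrt{-8176319} = i \sqrt{8176319}$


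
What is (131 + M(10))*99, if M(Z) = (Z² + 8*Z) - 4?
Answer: 30393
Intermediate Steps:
M(Z) = -4 + Z² + 8*Z
(131 + M(10))*99 = (131 + (-4 + 10² + 8*10))*99 = (131 + (-4 + 100 + 80))*99 = (131 + 176)*99 = 307*99 = 30393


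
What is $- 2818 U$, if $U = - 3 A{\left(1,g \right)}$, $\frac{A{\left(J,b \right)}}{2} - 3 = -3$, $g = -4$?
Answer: $0$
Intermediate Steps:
$A{\left(J,b \right)} = 0$ ($A{\left(J,b \right)} = 6 + 2 \left(-3\right) = 6 - 6 = 0$)
$U = 0$ ($U = \left(-3\right) 0 = 0$)
$- 2818 U = \left(-2818\right) 0 = 0$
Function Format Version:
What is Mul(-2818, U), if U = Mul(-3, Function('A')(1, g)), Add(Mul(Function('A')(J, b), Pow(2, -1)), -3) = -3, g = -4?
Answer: 0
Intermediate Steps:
Function('A')(J, b) = 0 (Function('A')(J, b) = Add(6, Mul(2, -3)) = Add(6, -6) = 0)
U = 0 (U = Mul(-3, 0) = 0)
Mul(-2818, U) = Mul(-2818, 0) = 0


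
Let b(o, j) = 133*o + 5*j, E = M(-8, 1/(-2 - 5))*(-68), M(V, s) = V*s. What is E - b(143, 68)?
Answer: -136057/7 ≈ -19437.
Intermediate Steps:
E = -544/7 (E = -8/(-2 - 5)*(-68) = -8/(-7)*(-68) = -8*(-⅐)*(-68) = (8/7)*(-68) = -544/7 ≈ -77.714)
b(o, j) = 5*j + 133*o
E - b(143, 68) = -544/7 - (5*68 + 133*143) = -544/7 - (340 + 19019) = -544/7 - 1*19359 = -544/7 - 19359 = -136057/7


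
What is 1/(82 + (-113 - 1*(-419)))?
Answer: 1/388 ≈ 0.0025773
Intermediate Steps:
1/(82 + (-113 - 1*(-419))) = 1/(82 + (-113 + 419)) = 1/(82 + 306) = 1/388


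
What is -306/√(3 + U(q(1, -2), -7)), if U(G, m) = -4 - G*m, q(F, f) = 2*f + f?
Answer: 306*I*√43/43 ≈ 46.665*I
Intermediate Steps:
q(F, f) = 3*f
U(G, m) = -4 - G*m
-306/√(3 + U(q(1, -2), -7)) = -306/√(3 + (-4 - 1*3*(-2)*(-7))) = -306/√(3 + (-4 - 1*(-6)*(-7))) = -306/√(3 + (-4 - 42)) = -306/√(3 - 46) = -306*(-I*√43/43) = -(-306)*I*√43/43 = 306*I*√43/43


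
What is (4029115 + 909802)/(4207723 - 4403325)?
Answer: -4938917/195602 ≈ -25.250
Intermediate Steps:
(4029115 + 909802)/(4207723 - 4403325) = 4938917/(-195602) = 4938917*(-1/195602) = -4938917/195602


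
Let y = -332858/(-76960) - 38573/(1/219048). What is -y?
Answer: 325130545467491/38480 ≈ 8.4493e+9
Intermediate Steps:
y = -325130545467491/38480 (y = -332858*(-1/76960) - 38573/1/219048 = 166429/38480 - 38573*219048 = 166429/38480 - 8449338504 = -325130545467491/38480 ≈ -8.4493e+9)
-y = -1*(-325130545467491/38480) = 325130545467491/38480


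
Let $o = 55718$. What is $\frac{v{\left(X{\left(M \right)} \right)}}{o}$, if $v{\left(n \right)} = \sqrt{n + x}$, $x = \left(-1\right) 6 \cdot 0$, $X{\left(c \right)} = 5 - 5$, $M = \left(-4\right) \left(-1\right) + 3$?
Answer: $0$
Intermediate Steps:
$M = 7$ ($M = 4 + 3 = 7$)
$X{\left(c \right)} = 0$
$x = 0$ ($x = \left(-6\right) 0 = 0$)
$v{\left(n \right)} = \sqrt{n}$ ($v{\left(n \right)} = \sqrt{n + 0} = \sqrt{n}$)
$\frac{v{\left(X{\left(M \right)} \right)}}{o} = \frac{\sqrt{0}}{55718} = 0 \cdot \frac{1}{55718} = 0$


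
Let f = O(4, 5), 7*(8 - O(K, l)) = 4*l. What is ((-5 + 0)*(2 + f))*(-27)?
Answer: 6750/7 ≈ 964.29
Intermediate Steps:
O(K, l) = 8 - 4*l/7
f = 36/7 (f = 8 - 4/7*5 = 8 - 20/7 = 36/7 ≈ 5.1429)
((-5 + 0)*(2 + f))*(-27) = ((-5 + 0)*(2 + 36/7))*(-27) = -5*50/7*(-27) = -250/7*(-27) = 6750/7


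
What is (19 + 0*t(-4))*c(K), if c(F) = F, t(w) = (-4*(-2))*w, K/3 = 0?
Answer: 0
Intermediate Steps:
K = 0 (K = 3*0 = 0)
t(w) = 8*w
(19 + 0*t(-4))*c(K) = (19 + 0*(8*(-4)))*0 = (19 + 0*(-32))*0 = (19 + 0)*0 = 19*0 = 0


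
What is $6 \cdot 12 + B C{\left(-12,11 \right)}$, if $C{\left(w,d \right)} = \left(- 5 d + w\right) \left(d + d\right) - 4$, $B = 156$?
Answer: $-230496$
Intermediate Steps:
$C{\left(w,d \right)} = -4 + 2 d \left(w - 5 d\right)$ ($C{\left(w,d \right)} = \left(w - 5 d\right) 2 d - 4 = 2 d \left(w - 5 d\right) - 4 = -4 + 2 d \left(w - 5 d\right)$)
$6 \cdot 12 + B C{\left(-12,11 \right)} = 6 \cdot 12 + 156 \left(-4 - 10 \cdot 11^{2} + 2 \cdot 11 \left(-12\right)\right) = 72 + 156 \left(-4 - 1210 - 264\right) = 72 + 156 \left(-1478\right) = 72 - 230568 = -230496$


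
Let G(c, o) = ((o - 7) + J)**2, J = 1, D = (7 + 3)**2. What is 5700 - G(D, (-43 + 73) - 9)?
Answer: 5475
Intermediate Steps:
D = 100 (D = 10**2 = 100)
G(c, o) = (-6 + o)**2 (G(c, o) = ((o - 7) + 1)**2 = ((-7 + o) + 1)**2 = (-6 + o)**2)
5700 - G(D, (-43 + 73) - 9) = 5700 - (-6 + ((-43 + 73) - 9))**2 = 5700 - (-6 + (30 - 9))**2 = 5700 - (-6 + 21)**2 = 5700 - 1*15**2 = 5700 - 1*225 = 5700 - 225 = 5475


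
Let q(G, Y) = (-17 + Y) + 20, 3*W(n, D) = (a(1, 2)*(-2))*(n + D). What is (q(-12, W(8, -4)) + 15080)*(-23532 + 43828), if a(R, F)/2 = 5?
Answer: 916750024/3 ≈ 3.0558e+8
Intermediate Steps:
a(R, F) = 10 (a(R, F) = 2*5 = 10)
W(n, D) = -20*D/3 - 20*n/3 (W(n, D) = ((10*(-2))*(n + D))/3 = (-20*(D + n))/3 = (-20*D - 20*n)/3 = -20*D/3 - 20*n/3)
q(G, Y) = 3 + Y
(q(-12, W(8, -4)) + 15080)*(-23532 + 43828) = ((3 + (-20/3*(-4) - 20/3*8)) + 15080)*(-23532 + 43828) = ((3 + (80/3 - 160/3)) + 15080)*20296 = ((3 - 80/3) + 15080)*20296 = (-71/3 + 15080)*20296 = (45169/3)*20296 = 916750024/3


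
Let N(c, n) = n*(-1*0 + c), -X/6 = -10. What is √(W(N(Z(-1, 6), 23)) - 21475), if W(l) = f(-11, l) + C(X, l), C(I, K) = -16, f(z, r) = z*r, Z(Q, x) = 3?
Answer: 5*I*√890 ≈ 149.16*I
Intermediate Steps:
f(z, r) = r*z
X = 60 (X = -6*(-10) = 60)
N(c, n) = c*n (N(c, n) = n*(0 + c) = n*c = c*n)
W(l) = -16 - 11*l (W(l) = l*(-11) - 16 = -11*l - 16 = -16 - 11*l)
√(W(N(Z(-1, 6), 23)) - 21475) = √((-16 - 33*23) - 21475) = √((-16 - 11*69) - 21475) = √((-16 - 759) - 21475) = √(-775 - 21475) = √(-22250) = 5*I*√890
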